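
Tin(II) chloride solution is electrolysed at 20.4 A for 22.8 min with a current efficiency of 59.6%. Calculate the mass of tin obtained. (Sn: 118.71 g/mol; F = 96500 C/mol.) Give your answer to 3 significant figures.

10.2 g

Q = 20.4 × 1368 = 27910 C
n(e⁻) = 27910 / 96500 = 0.2892 mol
Sn²⁺ + 2e⁻ → Sn, so theoretical m(Sn) = 0.1446 × 118.71 = 17.17 g
Actual mass = 59.6% × 17.17 = 10.2 g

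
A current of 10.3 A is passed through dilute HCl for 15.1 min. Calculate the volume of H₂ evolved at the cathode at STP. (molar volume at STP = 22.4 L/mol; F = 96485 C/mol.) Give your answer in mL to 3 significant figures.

1080 mL

Charge passed = 10.3 × 906 = 9332 C
n(e⁻) = Q/F = 9332/96485 = 0.09672 mol
2H⁺ + 2e⁻ → H₂, so n(H₂) = 0.09672 / 2 = 0.04836 mol
V = 0.04836 × 22.4 = 1.083 L
= 1080 mL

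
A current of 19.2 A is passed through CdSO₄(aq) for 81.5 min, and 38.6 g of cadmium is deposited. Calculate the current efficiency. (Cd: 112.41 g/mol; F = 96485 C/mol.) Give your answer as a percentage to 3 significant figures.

Q = 19.2 × 4890 = 93890 C
n(e⁻) = 93890 / 96485 = 0.9731 mol
Cd²⁺ + 2e⁻ → Cd, so theoretical n(Cd) = 0.4866 mol → 54.70 g
Efficiency = 38.6 / 54.70 = 0.7057 = 70.6%

70.6%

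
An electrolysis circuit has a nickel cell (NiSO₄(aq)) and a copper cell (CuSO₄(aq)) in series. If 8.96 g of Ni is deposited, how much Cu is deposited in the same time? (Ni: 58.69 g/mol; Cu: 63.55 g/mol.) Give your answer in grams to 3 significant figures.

9.70 g

n(Ni) = 8.96 / 58.69 = 0.1527 mol
Ni²⁺ + 2e⁻ → Ni, so n(e⁻) = 2 × 0.1527 = 0.3054 mol
Same current for the same time ⇒ same n(e⁻) = 0.3054 mol in both cells.
Cu²⁺ + 2e⁻ → Cu, so n(Cu) = 0.3054 / 2 = 0.1527 mol
m(Cu) = 0.1527 × 63.55 = 9.70 g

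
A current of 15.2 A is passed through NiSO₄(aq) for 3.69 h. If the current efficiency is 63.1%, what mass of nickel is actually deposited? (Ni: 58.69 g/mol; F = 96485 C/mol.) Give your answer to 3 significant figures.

38.8 g

Q = 15.2 × 13284 = 2.019×10^5 C
n(e⁻) = 2.019×10^5 / 96485 = 2.093 mol
Ni²⁺ + 2e⁻ → Ni, so theoretical m(Ni) = 1.047 × 58.69 = 61.45 g
Actual mass = 63.1% × 61.45 = 38.8 g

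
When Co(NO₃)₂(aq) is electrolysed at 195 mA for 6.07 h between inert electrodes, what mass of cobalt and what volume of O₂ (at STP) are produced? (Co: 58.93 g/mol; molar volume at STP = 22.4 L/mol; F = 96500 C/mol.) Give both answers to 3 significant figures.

1.30 g Co; 0.247 L O₂

Q = 0.195 × 21852 = 4261 C; n(e⁻) = 4261 / 96500 = 0.04416 mol
Cathode: Co²⁺ + 2e⁻ → Co → n(Co) = 0.04416/2 = 0.02208 mol → 1.30 g
Anode: 2H₂O → O₂ + 4H⁺ + 4e⁻ → n(O₂) = 0.04416/4 = 0.01104 mol → 0.247 L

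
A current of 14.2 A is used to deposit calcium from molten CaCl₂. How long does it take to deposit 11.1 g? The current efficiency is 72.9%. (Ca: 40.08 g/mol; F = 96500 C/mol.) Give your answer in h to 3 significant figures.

n(Ca) = 11.1 / 40.08 = 0.2769 mol
Ca²⁺ + 2e⁻ → Ca, so n(e⁻) = 2 × 0.2769 = 0.5538 mol
Q = 0.5538 × 96500 / 0.729 = 73310 C
t = Q / I = 73310 / 14.2 = 5163 s = 1.43 h

1.43 h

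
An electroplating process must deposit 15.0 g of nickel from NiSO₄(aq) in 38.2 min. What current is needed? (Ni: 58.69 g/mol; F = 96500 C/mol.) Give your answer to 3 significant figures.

21.5 A

n(Ni) = 15.0 / 58.69 = 0.2556 mol
Ni²⁺ + 2e⁻ → Ni, so n(e⁻) = 2 × 0.2556 = 0.5112 mol
Q = 0.5112 × 96500 = 49330 C
I = Q / t = 49330 / 2292 s = 21.5 A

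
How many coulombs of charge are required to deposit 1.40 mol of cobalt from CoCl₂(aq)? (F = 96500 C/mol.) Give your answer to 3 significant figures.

Co²⁺ + 2e⁻ → Co, so n(e⁻) = 2 × 1.40 = 2.800 mol
Q = 2.800 × 96500 = 2.702×10^5 C

2.70×10^5 C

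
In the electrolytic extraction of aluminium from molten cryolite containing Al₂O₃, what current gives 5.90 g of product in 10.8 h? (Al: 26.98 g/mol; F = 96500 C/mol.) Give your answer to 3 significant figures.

1.63 A

n(Al) = 5.90 / 26.98 = 0.2187 mol
Al³⁺ + 3e⁻ → Al, so n(e⁻) = 3 × 0.2187 = 0.6561 mol
Q = 0.6561 × 96500 = 63310 C
I = Q / t = 63310 / 38880 s = 1.63 A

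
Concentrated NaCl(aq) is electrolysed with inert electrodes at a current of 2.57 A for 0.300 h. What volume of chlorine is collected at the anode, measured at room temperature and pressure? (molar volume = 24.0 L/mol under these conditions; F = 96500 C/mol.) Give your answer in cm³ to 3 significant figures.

Q = It = 2.57 × 1080 = 2776 C
n(e⁻) = Q/F = 2776/96500 = 0.02877 mol
2Cl⁻ → Cl₂ + 2e⁻, so n(Cl₂) = 0.02877 / 2 = 0.01439 mol
V = 0.01439 × 24.0 = 0.3454 L
= 345 cm³

345 cm³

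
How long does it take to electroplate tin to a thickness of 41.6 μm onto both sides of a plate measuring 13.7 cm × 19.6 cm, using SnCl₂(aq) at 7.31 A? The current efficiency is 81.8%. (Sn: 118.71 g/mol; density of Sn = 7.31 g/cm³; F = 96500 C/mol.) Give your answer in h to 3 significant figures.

1.23 h

Plated area = 2 × 13.7 × 19.6 = 537.0 cm²
Volume = 537.0 × 41.6×10⁻⁴ cm = 2.234 cm³
m(Sn) = 2.234 × 7.31 = 16.33 g
n(Sn) = 16.33 / 118.71 = 0.1376 mol; n(e⁻) = 2 × 0.1376 = 0.2752 mol
Q = 0.2752 × 96500 / 0.818 = 32470 C
t = 32470 / 7.31 = 4442 s = 1.23 h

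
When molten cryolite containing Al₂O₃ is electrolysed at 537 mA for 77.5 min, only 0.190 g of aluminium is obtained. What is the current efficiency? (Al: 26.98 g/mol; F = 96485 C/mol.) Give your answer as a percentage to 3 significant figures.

Q = 0.537 × 4650 = 2497 C
n(e⁻) = 2497 / 96485 = 0.02588 mol
Al³⁺ + 3e⁻ → Al, so theoretical n(Al) = 0.008627 mol → 0.2328 g
Efficiency = 0.190 / 0.2328 = 0.8162 = 81.6%

81.6%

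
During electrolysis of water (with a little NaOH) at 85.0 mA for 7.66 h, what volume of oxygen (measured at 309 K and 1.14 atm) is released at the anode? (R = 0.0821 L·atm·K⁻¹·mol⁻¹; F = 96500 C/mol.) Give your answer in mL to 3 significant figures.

Q = 0.0850 A × 27576 s = 2344 C
n(e⁻) = Q/F = 2344/96500 = 0.02429 mol
2H₂O → O₂ + 4H⁺ + 4e⁻, so n(O₂) = 0.02429 / 4 = 0.006073 mol
V = nRT/P = 0.006073 × 0.0821 × 309 / 1.14 = 0.1351 L
= 135 mL

135 mL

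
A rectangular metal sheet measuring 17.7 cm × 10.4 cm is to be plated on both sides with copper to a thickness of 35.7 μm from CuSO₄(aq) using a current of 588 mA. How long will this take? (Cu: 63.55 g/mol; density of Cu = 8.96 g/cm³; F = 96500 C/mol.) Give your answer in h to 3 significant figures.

Plated area = 2 × 17.7 × 10.4 = 368.2 cm²
Volume = 368.2 × 35.7×10⁻⁴ cm = 1.314 cm³
m(Cu) = 1.314 × 8.96 = 11.77 g
n(Cu) = 11.77 / 63.55 = 0.1852 mol; n(e⁻) = 2 × 0.1852 = 0.3704 mol
Q = 0.3704 × 96500 = 35740 C
t = 35740 / 0.588 = 60780 s = 16.9 h

16.9 h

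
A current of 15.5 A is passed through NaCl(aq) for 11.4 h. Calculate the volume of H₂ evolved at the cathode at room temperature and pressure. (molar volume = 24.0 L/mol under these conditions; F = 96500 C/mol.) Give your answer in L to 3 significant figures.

79.1 L

Q = 15.5 A × 41040 s = 6.361×10^5 C
Moles of electrons = 6.361×10^5 / 96500 = 6.592 mol
2H⁺ + 2e⁻ → H₂, so n(H₂) = 6.592 / 2 = 3.296 mol
V = 3.296 × 24.0 = 79.10 L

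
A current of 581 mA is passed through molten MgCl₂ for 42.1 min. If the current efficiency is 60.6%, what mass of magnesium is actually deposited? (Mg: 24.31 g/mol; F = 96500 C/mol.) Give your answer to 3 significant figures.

Q = 0.581 × 2526 = 1468 C
n(e⁻) = 1468 / 96500 = 0.01521 mol
Mg²⁺ + 2e⁻ → Mg, so theoretical m(Mg) = 0.007605 × 24.31 = 0.1849 g
Actual mass = 60.6% × 0.1849 = 0.112 g

0.112 g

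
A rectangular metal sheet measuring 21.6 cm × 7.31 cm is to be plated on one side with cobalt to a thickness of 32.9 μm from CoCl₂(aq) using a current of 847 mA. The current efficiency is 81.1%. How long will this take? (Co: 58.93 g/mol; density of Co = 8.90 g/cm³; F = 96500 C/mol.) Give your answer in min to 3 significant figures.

Plated area = 21.6 × 7.31 = 157.9 cm²
Volume = 157.9 × 32.9×10⁻⁴ cm = 0.5195 cm³
m(Co) = 0.5195 × 8.90 = 4.624 g
n(Co) = 4.624 / 58.93 = 0.07847 mol; n(e⁻) = 2 × 0.07847 = 0.1569 mol
Q = 0.1569 × 96500 / 0.811 = 18670 C
t = 18670 / 0.847 = 22040 s = 367 min

367 min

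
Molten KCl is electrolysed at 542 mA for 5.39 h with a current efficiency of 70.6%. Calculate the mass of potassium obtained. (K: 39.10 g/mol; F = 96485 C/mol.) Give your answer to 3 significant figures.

Q = 0.542 × 19404 = 10520 C
n(e⁻) = 10520 / 96485 = 0.1090 mol
K⁺ + e⁻ → K, so theoretical m(K) = 0.1090 × 39.10 = 4.262 g
Actual mass = 70.6% × 4.262 = 3.01 g

3.01 g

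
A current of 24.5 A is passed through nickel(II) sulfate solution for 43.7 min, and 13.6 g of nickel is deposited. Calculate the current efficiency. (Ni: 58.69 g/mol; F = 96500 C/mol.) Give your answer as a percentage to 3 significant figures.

Q = 24.5 × 2622 = 64240 C
n(e⁻) = 64240 / 96500 = 0.6657 mol
Ni²⁺ + 2e⁻ → Ni, so theoretical n(Ni) = 0.3329 mol → 19.54 g
Efficiency = 13.6 / 19.54 = 0.6960 = 69.6%

69.6%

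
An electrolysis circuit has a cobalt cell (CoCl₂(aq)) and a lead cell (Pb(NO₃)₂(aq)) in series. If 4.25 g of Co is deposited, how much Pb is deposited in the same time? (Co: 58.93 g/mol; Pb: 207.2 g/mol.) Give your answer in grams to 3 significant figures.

14.9 g

n(Co) = 4.25 / 58.93 = 0.07212 mol
Co²⁺ + 2e⁻ → Co, so n(e⁻) = 2 × 0.07212 = 0.1442 mol
Since the cells are in series, n(e⁻) in the Pb cell is also 0.1442 mol.
Pb²⁺ + 2e⁻ → Pb, so n(Pb) = 0.1442 / 2 = 0.07210 mol
m(Pb) = 0.07210 × 207.2 = 14.9 g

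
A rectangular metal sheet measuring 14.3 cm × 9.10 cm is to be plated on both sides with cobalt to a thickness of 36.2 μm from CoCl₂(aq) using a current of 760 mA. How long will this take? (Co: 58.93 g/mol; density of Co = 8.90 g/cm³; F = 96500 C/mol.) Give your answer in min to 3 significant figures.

Plated area = 2 × 14.3 × 9.10 = 260.3 cm²
Volume = 260.3 × 36.2×10⁻⁴ cm = 0.9423 cm³
m(Co) = 0.9423 × 8.90 = 8.386 g
n(Co) = 8.386 / 58.93 = 0.1423 mol; n(e⁻) = 2 × 0.1423 = 0.2846 mol
Q = 0.2846 × 96500 = 27460 C
t = 27460 / 0.760 = 36130 s = 602 min

602 min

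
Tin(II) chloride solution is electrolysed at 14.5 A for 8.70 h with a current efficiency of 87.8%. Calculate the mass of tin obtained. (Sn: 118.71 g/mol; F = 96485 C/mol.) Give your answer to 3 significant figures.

245 g

Q = 14.5 × 31320 = 4.541×10^5 C
n(e⁻) = 4.541×10^5 / 96485 = 4.706 mol
Sn²⁺ + 2e⁻ → Sn, so theoretical m(Sn) = 2.353 × 118.71 = 279.3 g
Actual mass = 87.8% × 279.3 = 245 g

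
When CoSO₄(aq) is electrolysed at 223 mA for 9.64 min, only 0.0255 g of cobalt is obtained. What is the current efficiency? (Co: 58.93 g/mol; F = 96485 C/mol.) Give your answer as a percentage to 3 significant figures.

64.7%

Q = 0.223 × 578.4 = 129.0 C
n(e⁻) = 129.0 / 96485 = 0.001337 mol
Co²⁺ + 2e⁻ → Co, so theoretical n(Co) = 6.685×10^-4 mol → 0.03939 g
Efficiency = 0.0255 / 0.03939 = 0.6474 = 64.7%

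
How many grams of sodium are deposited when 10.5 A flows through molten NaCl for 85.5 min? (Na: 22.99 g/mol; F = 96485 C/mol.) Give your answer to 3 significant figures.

Q = 10.5 A × 5130 s = 53870 C
n(e⁻) = 53870 / 96485 = 0.5583 mol
Na⁺ + e⁻ → Na, so n(Na) = 0.5583 mol
m = 0.5583 × 22.99 = 12.8 g

12.8 g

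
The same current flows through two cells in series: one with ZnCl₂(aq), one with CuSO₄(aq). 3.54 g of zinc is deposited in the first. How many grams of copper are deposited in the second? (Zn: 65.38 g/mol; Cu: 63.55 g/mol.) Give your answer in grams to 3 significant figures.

3.44 g

n(Zn) = 3.54 / 65.38 = 0.05414 mol
Zn²⁺ + 2e⁻ → Zn, so n(e⁻) = 2 × 0.05414 = 0.1083 mol
In series, the same 0.1083 mol of electrons flows through the second cell.
Cu²⁺ + 2e⁻ → Cu, so n(Cu) = 0.1083 / 2 = 0.05415 mol
m(Cu) = 0.05415 × 63.55 = 3.44 g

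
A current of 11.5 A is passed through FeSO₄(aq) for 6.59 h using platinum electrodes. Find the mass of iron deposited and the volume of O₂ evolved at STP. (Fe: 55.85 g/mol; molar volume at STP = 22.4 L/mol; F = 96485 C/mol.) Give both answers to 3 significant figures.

79.0 g Fe; 15.8 L O₂

Q = 11.5 × 23724 = 2.728×10^5 C; n(e⁻) = 2.728×10^5 / 96485 = 2.827 mol
Cathode: Fe²⁺ + 2e⁻ → Fe → n(Fe) = 2.827/2 = 1.414 mol → 79.0 g
Anode: 2H₂O → O₂ + 4H⁺ + 4e⁻ → n(O₂) = 2.827/4 = 0.7068 mol → 15.8 L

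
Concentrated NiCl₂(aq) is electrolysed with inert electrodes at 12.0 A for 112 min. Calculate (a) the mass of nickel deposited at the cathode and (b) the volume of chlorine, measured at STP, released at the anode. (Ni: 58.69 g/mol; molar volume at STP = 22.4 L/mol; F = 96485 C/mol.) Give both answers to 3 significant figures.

24.5 g Ni; 9.36 L Cl₂

Q = 12.0 × 6720 = 80640 C; n(e⁻) = 80640 / 96485 = 0.8358 mol
Cathode: Ni²⁺ + 2e⁻ → Ni → n(Ni) = 0.8358/2 = 0.4179 mol → 24.5 g
Anode: 2Cl⁻ → Cl₂ + 2e⁻ → n(Cl₂) = 0.8358/2 = 0.4179 mol → 9.36 L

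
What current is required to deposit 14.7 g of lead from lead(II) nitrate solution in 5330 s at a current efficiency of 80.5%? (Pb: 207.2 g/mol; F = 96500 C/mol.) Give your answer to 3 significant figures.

3.19 A

n(Pb) = 14.7 / 207.2 = 0.07095 mol
Pb²⁺ + 2e⁻ → Pb, so n(e⁻) = 2 × 0.07095 = 0.1419 mol
Q = 0.1419 × 96500 / 0.805 = 17010 C
I = Q / t = 17010 / 5330 s = 3.19 A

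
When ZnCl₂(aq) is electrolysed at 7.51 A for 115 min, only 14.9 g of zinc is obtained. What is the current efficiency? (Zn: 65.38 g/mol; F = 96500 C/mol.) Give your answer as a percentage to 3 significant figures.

Q = 7.51 × 6900 = 51820 C
n(e⁻) = 51820 / 96500 = 0.5370 mol
Zn²⁺ + 2e⁻ → Zn, so theoretical n(Zn) = 0.2685 mol → 17.55 g
Efficiency = 14.9 / 17.55 = 0.8490 = 84.9%

84.9%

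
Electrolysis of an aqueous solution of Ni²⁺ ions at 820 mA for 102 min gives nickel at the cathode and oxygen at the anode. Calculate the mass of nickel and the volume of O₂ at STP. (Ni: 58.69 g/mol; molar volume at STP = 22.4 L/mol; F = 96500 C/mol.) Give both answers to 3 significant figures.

1.53 g Ni; 0.291 L O₂

Q = 0.820 × 6120 = 5018 C; n(e⁻) = 5018 / 96500 = 0.05200 mol
Cathode: Ni²⁺ + 2e⁻ → Ni → n(Ni) = 0.05200/2 = 0.02600 mol → 1.53 g
Anode: 2H₂O → O₂ + 4H⁺ + 4e⁻ → n(O₂) = 0.05200/4 = 0.01300 mol → 0.291 L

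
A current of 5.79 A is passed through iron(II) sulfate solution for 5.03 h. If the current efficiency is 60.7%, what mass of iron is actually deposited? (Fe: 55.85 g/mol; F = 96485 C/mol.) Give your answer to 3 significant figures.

18.4 g

Q = 5.79 × 18108 = 1.048×10^5 C
n(e⁻) = 1.048×10^5 / 96485 = 1.086 mol
Fe²⁺ + 2e⁻ → Fe, so theoretical m(Fe) = 0.5430 × 55.85 = 30.33 g
Actual mass = 60.7% × 30.33 = 18.4 g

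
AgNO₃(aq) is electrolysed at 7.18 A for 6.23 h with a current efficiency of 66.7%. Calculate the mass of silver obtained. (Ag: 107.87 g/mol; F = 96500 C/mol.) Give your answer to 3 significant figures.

120 g

Q = 7.18 × 22428 = 1.610×10^5 C
n(e⁻) = 1.610×10^5 / 96500 = 1.668 mol
Ag⁺ + e⁻ → Ag, so theoretical m(Ag) = 1.668 × 107.87 = 179.9 g
Actual mass = 66.7% × 179.9 = 120 g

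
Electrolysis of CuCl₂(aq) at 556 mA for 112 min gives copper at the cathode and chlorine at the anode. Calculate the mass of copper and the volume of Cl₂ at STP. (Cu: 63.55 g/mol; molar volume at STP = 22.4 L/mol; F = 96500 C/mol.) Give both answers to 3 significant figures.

1.23 g Cu; 0.434 L Cl₂

Q = 0.556 × 6720 = 3736 C; n(e⁻) = 3736 / 96500 = 0.03872 mol
Cathode: Cu²⁺ + 2e⁻ → Cu → n(Cu) = 0.03872/2 = 0.01936 mol → 1.23 g
Anode: 2Cl⁻ → Cl₂ + 2e⁻ → n(Cl₂) = 0.03872/2 = 0.01936 mol → 0.434 L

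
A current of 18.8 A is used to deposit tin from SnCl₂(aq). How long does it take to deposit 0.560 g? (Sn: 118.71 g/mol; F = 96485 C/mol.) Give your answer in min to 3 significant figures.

n(Sn) = 0.560 / 118.71 = 0.004717 mol
Sn²⁺ + 2e⁻ → Sn, so n(e⁻) = 2 × 0.004717 = 0.009434 mol
Q = 0.009434 × 96485 = 910.2 C
t = Q / I = 910.2 / 18.8 = 48.41 s = 0.807 min

0.807 min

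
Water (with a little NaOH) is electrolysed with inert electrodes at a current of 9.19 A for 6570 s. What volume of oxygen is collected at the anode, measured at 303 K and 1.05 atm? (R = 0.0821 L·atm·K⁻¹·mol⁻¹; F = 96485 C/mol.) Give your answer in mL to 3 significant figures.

3710 mL

Charge passed = 9.19 × 6570 = 60380 C
Moles of electrons = 60380 / 96485 = 0.6258 mol
2H₂O → O₂ + 4H⁺ + 4e⁻, so n(O₂) = 0.6258 / 4 = 0.1565 mol
V = nRT/P = 0.1565 × 0.0821 × 303 / 1.05 = 3.708 L
= 3710 mL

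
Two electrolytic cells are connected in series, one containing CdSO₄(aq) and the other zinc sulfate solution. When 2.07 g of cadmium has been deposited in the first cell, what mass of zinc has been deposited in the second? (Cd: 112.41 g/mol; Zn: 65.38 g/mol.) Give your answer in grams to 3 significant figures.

n(Cd) = 2.07 / 112.41 = 0.01841 mol
Cd²⁺ + 2e⁻ → Cd, so n(e⁻) = 2 × 0.01841 = 0.03682 mol
Same current for the same time ⇒ same n(e⁻) = 0.03682 mol in both cells.
Zn²⁺ + 2e⁻ → Zn, so n(Zn) = 0.03682 / 2 = 0.01841 mol
m(Zn) = 0.01841 × 65.38 = 1.20 g

1.20 g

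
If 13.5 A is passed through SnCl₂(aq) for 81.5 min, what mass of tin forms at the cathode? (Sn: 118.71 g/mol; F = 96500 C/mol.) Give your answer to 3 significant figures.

40.6 g

Q = It = 13.5 × 4890 = 66020 C
n(e⁻) = 66020 / 96500 = 0.6841 mol
Sn²⁺ + 2e⁻ → Sn, so n(Sn) = 0.6841 / 2 = 0.3421 mol
m = 0.3421 × 118.71 = 40.6 g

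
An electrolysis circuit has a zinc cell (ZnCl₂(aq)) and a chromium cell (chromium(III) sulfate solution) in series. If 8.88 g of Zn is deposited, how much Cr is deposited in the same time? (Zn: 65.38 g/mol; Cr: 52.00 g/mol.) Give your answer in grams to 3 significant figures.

n(Zn) = 8.88 / 65.38 = 0.1358 mol
Zn²⁺ + 2e⁻ → Zn, so n(e⁻) = 2 × 0.1358 = 0.2716 mol
The cells are in series, so the same charge (and hence the same n(e⁻) = 0.2716 mol) passes through both.
Cr³⁺ + 3e⁻ → Cr, so n(Cr) = 0.2716 / 3 = 0.09053 mol
m(Cr) = 0.09053 × 52.00 = 4.71 g

4.71 g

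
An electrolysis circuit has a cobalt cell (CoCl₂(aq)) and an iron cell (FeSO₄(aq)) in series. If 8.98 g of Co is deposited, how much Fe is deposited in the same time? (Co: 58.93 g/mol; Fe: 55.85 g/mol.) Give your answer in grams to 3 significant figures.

8.51 g

n(Co) = 8.98 / 58.93 = 0.1524 mol
Co²⁺ + 2e⁻ → Co, so n(e⁻) = 2 × 0.1524 = 0.3048 mol
Same current for the same time ⇒ same n(e⁻) = 0.3048 mol in both cells.
Fe²⁺ + 2e⁻ → Fe, so n(Fe) = 0.3048 / 2 = 0.1524 mol
m(Fe) = 0.1524 × 55.85 = 8.51 g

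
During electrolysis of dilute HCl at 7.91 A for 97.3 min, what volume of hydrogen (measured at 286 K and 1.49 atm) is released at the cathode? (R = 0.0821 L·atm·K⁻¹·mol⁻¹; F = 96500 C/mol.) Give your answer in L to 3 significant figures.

3.77 L

Charge passed = 7.91 × 5838 = 46180 C
Moles of electrons = 46180 / 96500 = 0.4785 mol
2H⁺ + 2e⁻ → H₂, so n(H₂) = 0.4785 / 2 = 0.2393 mol
V = nRT/P = 0.2393 × 0.0821 × 286 / 1.49 = 3.771 L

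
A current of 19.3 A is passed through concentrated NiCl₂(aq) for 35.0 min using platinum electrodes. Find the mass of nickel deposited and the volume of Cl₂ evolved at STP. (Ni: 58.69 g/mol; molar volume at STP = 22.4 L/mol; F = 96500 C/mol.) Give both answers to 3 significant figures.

12.3 g Ni; 4.70 L Cl₂

Q = 19.3 × 2100 = 40530 C; n(e⁻) = 40530 / 96500 = 0.4200 mol
Cathode: Ni²⁺ + 2e⁻ → Ni → n(Ni) = 0.4200/2 = 0.2100 mol → 12.3 g
Anode: 2Cl⁻ → Cl₂ + 2e⁻ → n(Cl₂) = 0.4200/2 = 0.2100 mol → 4.70 L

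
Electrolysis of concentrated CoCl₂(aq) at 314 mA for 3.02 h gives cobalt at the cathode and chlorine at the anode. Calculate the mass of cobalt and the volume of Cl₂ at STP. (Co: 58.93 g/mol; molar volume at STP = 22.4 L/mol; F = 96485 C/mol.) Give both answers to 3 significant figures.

Q = 0.314 × 10872 = 3414 C; n(e⁻) = 3414 / 96485 = 0.03538 mol
Cathode: Co²⁺ + 2e⁻ → Co → n(Co) = 0.03538/2 = 0.01769 mol → 1.04 g
Anode: 2Cl⁻ → Cl₂ + 2e⁻ → n(Cl₂) = 0.03538/2 = 0.01769 mol → 0.396 L

1.04 g Co; 0.396 L Cl₂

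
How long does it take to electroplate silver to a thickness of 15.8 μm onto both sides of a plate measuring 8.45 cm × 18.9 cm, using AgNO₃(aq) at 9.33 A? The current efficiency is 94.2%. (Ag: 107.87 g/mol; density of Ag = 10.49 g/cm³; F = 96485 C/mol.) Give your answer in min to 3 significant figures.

Plated area = 2 × 8.45 × 18.9 = 319.4 cm²
Volume = 319.4 × 15.8×10⁻⁴ cm = 0.5047 cm³
m(Ag) = 0.5047 × 10.49 = 5.294 g
n(Ag) = 5.294 / 107.87 = 0.04908 mol; n(e⁻) = 0.04908 mol
Q = 0.04908 × 96485 / 0.942 = 5027 C
t = 5027 / 9.33 = 538.8 s = 8.98 min

8.98 min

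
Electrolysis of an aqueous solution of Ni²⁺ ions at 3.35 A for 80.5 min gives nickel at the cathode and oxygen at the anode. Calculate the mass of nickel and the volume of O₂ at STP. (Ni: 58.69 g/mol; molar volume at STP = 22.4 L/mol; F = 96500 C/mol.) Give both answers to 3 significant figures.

4.92 g Ni; 0.939 L O₂

Q = 3.35 × 4830 = 16180 C; n(e⁻) = 16180 / 96500 = 0.1677 mol
Cathode: Ni²⁺ + 2e⁻ → Ni → n(Ni) = 0.1677/2 = 0.08385 mol → 4.92 g
Anode: 2H₂O → O₂ + 4H⁺ + 4e⁻ → n(O₂) = 0.1677/4 = 0.04193 mol → 0.939 L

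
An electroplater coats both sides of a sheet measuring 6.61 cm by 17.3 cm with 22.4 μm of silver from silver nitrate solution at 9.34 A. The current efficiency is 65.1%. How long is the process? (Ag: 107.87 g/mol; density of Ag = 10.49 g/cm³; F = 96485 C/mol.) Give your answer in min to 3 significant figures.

Plated area = 2 × 6.61 × 17.3 = 228.7 cm²
Volume = 228.7 × 22.4×10⁻⁴ cm = 0.5123 cm³
m(Ag) = 0.5123 × 10.49 = 5.374 g
n(Ag) = 5.374 / 107.87 = 0.04982 mol; n(e⁻) = 0.04982 mol
Q = 0.04982 × 96485 / 0.651 = 7384 C
t = 7384 / 9.34 = 790.6 s = 13.2 min

13.2 min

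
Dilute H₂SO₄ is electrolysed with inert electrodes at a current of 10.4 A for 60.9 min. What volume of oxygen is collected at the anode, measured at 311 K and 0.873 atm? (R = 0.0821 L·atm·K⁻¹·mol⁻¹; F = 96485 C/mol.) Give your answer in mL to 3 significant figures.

2880 mL

Q = 10.4 A × 3654 s = 38000 C
n(e⁻) = 38000 / 96485 = 0.3938 mol
2H₂O → O₂ + 4H⁺ + 4e⁻, so n(O₂) = 0.3938 / 4 = 0.09845 mol
V = nRT/P = 0.09845 × 0.0821 × 311 / 0.873 = 2.879 L
= 2880 mL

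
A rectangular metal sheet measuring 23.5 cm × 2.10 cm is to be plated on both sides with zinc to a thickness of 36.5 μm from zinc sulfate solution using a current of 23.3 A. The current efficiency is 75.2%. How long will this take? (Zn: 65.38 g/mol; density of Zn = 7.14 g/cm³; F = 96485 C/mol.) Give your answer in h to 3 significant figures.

Plated area = 2 × 23.5 × 2.10 = 98.70 cm²
Volume = 98.70 × 36.5×10⁻⁴ cm = 0.3603 cm³
m(Zn) = 0.3603 × 7.14 = 2.573 g
n(Zn) = 2.573 / 65.38 = 0.03935 mol; n(e⁻) = 2 × 0.03935 = 0.07870 mol
Q = 0.07870 × 96485 / 0.752 = 10100 C
t = 10100 / 23.3 = 433.5 s = 0.120 h

0.120 h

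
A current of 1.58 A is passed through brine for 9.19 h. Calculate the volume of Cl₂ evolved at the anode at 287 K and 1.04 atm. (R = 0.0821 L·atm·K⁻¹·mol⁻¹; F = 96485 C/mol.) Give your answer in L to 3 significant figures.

6.14 L

Q = 1.58 A × 33084 s = 52270 C
n(e⁻) = Q/F = 52270/96485 = 0.5417 mol
2Cl⁻ → Cl₂ + 2e⁻, so n(Cl₂) = 0.5417 / 2 = 0.2709 mol
V = nRT/P = 0.2709 × 0.0821 × 287 / 1.04 = 6.138 L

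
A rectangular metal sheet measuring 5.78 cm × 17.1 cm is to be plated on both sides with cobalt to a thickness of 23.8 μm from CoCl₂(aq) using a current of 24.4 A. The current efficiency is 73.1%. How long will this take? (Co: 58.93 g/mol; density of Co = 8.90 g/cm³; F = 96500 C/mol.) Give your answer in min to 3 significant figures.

Plated area = 2 × 5.78 × 17.1 = 197.7 cm²
Volume = 197.7 × 23.8×10⁻⁴ cm = 0.4705 cm³
m(Co) = 0.4705 × 8.90 = 4.187 g
n(Co) = 4.187 / 58.93 = 0.07105 mol; n(e⁻) = 2 × 0.07105 = 0.1421 mol
Q = 0.1421 × 96500 / 0.731 = 18760 C
t = 18760 / 24.4 = 768.9 s = 12.8 min

12.8 min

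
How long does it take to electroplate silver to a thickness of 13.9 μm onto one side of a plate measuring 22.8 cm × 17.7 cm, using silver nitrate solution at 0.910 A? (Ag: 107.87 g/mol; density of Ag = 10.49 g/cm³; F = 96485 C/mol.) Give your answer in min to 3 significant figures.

96.4 min

Plated area = 22.8 × 17.7 = 403.6 cm²
Volume = 403.6 × 13.9×10⁻⁴ cm = 0.5610 cm³
m(Ag) = 0.5610 × 10.49 = 5.885 g
n(Ag) = 5.885 / 107.87 = 0.05456 mol; n(e⁻) = 0.05456 mol
Q = 0.05456 × 96485 = 5264 C
t = 5264 / 0.910 = 5785 s = 96.4 min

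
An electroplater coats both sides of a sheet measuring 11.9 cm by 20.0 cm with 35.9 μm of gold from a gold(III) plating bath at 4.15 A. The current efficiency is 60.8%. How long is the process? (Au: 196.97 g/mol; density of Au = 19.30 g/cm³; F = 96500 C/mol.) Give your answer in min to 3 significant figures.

320 min

Plated area = 2 × 11.9 × 20.0 = 476.0 cm²
Volume = 476.0 × 35.9×10⁻⁴ cm = 1.709 cm³
m(Au) = 1.709 × 19.30 = 32.98 g
n(Au) = 32.98 / 196.97 = 0.1674 mol; n(e⁻) = 3 × 0.1674 = 0.5022 mol
Q = 0.5022 × 96500 / 0.608 = 79710 C
t = 79710 / 4.15 = 19210 s = 320 min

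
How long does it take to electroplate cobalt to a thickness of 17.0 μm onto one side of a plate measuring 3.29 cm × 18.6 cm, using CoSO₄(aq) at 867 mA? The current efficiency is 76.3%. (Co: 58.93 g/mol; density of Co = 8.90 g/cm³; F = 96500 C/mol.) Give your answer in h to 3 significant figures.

1.27 h

Plated area = 3.29 × 18.6 = 61.19 cm²
Volume = 61.19 × 17.0×10⁻⁴ cm = 0.1040 cm³
m(Co) = 0.1040 × 8.90 = 0.9256 g
n(Co) = 0.9256 / 58.93 = 0.01571 mol; n(e⁻) = 2 × 0.01571 = 0.03142 mol
Q = 0.03142 × 96500 / 0.763 = 3974 C
t = 3974 / 0.867 = 4584 s = 1.27 h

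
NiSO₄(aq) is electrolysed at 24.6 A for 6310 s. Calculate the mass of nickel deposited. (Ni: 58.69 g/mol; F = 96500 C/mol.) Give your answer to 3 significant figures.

Q = 24.6 A × 6310 s = 1.552×10^5 C
n(e⁻) = Q/F = 1.552×10^5/96500 = 1.608 mol
Ni²⁺ + 2e⁻ → Ni, so n(Ni) = 1.608 / 2 = 0.8040 mol
m = 0.8040 × 58.69 = 47.2 g

47.2 g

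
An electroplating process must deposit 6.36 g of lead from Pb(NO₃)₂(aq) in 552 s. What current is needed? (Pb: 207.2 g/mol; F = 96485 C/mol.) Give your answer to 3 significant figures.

10.7 A

n(Pb) = 6.36 / 207.2 = 0.03069 mol
Pb²⁺ + 2e⁻ → Pb, so n(e⁻) = 2 × 0.03069 = 0.06138 mol
Q = 0.06138 × 96485 = 5922 C
I = Q / t = 5922 / 552 s = 10.7 A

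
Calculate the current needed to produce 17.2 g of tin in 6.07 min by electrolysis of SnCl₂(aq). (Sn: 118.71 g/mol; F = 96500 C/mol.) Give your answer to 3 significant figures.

n(Sn) = 17.2 / 118.71 = 0.1449 mol
Sn²⁺ + 2e⁻ → Sn, so n(e⁻) = 2 × 0.1449 = 0.2898 mol
Q = 0.2898 × 96500 = 27970 C
I = Q / t = 27970 / 364.2 s = 76.8 A

76.8 A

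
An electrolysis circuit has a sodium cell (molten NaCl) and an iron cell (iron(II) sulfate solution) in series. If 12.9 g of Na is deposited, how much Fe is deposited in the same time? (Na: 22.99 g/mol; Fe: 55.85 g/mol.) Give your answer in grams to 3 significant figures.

n(Na) = 12.9 / 22.99 = 0.5611 mol
Na⁺ + e⁻ → Na, so n(e⁻) = 0.5611 mol
Same current for the same time ⇒ same n(e⁻) = 0.5611 mol in both cells.
Fe²⁺ + 2e⁻ → Fe, so n(Fe) = 0.5611 / 2 = 0.2806 mol
m(Fe) = 0.2806 × 55.85 = 15.7 g

15.7 g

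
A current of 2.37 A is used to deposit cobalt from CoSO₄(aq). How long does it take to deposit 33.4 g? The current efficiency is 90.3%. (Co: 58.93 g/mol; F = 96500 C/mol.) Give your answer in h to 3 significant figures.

14.2 h

n(Co) = 33.4 / 58.93 = 0.5668 mol
Co²⁺ + 2e⁻ → Co, so n(e⁻) = 2 × 0.5668 = 1.134 mol
Q = 1.134 × 96500 / 0.903 = 1.212×10^5 C
t = Q / I = 1.212×10^5 / 2.37 = 51140 s = 14.2 h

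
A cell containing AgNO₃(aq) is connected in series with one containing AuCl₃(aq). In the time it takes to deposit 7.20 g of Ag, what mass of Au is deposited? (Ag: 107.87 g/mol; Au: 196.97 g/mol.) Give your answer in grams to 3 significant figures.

4.38 g

n(Ag) = 7.20 / 107.87 = 0.06675 mol
Ag⁺ + e⁻ → Ag, so n(e⁻) = 0.06675 mol
Since the cells are in series, n(e⁻) in the Au cell is also 0.06675 mol.
Au³⁺ + 3e⁻ → Au, so n(Au) = 0.06675 / 3 = 0.02225 mol
m(Au) = 0.02225 × 196.97 = 4.38 g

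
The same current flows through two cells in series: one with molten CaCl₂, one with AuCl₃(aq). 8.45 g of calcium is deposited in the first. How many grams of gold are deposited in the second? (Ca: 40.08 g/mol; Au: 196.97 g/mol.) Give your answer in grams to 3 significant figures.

n(Ca) = 8.45 / 40.08 = 0.2108 mol
Ca²⁺ + 2e⁻ → Ca, so n(e⁻) = 2 × 0.2108 = 0.4216 mol
The cells are in series, so the same charge (and hence the same n(e⁻) = 0.4216 mol) passes through both.
Au³⁺ + 3e⁻ → Au, so n(Au) = 0.4216 / 3 = 0.1405 mol
m(Au) = 0.1405 × 196.97 = 27.7 g

27.7 g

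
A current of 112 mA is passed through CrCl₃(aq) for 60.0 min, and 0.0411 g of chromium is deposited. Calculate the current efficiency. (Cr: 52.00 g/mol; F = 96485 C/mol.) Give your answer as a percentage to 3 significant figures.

56.7%

Q = 0.112 × 3600 = 403.2 C
n(e⁻) = 403.2 / 96485 = 0.004179 mol
Cr³⁺ + 3e⁻ → Cr, so theoretical n(Cr) = 0.001393 mol → 0.07244 g
Efficiency = 0.0411 / 0.07244 = 0.5674 = 56.7%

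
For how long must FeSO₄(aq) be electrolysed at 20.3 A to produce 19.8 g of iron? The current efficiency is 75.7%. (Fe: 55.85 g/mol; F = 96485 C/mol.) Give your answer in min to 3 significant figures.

n(Fe) = 19.8 / 55.85 = 0.3545 mol
Fe²⁺ + 2e⁻ → Fe, so n(e⁻) = 2 × 0.3545 = 0.7090 mol
Q = 0.7090 × 96485 / 0.757 = 90370 C
t = Q / I = 90370 / 20.3 = 4452 s = 74.2 min

74.2 min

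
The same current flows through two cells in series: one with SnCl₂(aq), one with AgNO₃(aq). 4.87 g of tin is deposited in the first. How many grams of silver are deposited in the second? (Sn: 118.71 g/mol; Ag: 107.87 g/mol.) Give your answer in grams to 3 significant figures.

n(Sn) = 4.87 / 118.71 = 0.04102 mol
Sn²⁺ + 2e⁻ → Sn, so n(e⁻) = 2 × 0.04102 = 0.08204 mol
Same current for the same time ⇒ same n(e⁻) = 0.08204 mol in both cells.
Ag⁺ + e⁻ → Ag, so n(Ag) = 0.08204 mol
m(Ag) = 0.08204 × 107.87 = 8.85 g

8.85 g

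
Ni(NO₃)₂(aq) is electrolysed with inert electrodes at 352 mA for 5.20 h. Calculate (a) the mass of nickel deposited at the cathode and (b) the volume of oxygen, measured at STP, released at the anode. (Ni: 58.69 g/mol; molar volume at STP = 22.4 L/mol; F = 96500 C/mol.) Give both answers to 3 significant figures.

2.00 g Ni; 0.382 L O₂

Q = 0.352 × 18720 = 6589 C; n(e⁻) = 6589 / 96500 = 0.06828 mol
Cathode: Ni²⁺ + 2e⁻ → Ni → n(Ni) = 0.06828/2 = 0.03414 mol → 2.00 g
Anode: 2H₂O → O₂ + 4H⁺ + 4e⁻ → n(O₂) = 0.06828/4 = 0.01707 mol → 0.382 L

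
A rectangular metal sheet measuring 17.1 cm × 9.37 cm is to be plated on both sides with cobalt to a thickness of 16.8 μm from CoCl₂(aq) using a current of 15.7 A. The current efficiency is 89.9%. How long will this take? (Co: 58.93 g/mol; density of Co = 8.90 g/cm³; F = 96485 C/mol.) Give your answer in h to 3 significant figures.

0.309 h

Plated area = 2 × 17.1 × 9.37 = 320.5 cm²
Volume = 320.5 × 16.8×10⁻⁴ cm = 0.5384 cm³
m(Co) = 0.5384 × 8.90 = 4.792 g
n(Co) = 4.792 / 58.93 = 0.08132 mol; n(e⁻) = 2 × 0.08132 = 0.1626 mol
Q = 0.1626 × 96485 / 0.899 = 17450 C
t = 17450 / 15.7 = 1111 s = 0.309 h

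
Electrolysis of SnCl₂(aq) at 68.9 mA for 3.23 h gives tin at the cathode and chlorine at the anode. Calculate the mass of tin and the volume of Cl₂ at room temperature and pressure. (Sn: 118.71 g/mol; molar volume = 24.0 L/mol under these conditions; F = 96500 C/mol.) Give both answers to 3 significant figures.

Q = 0.0689 × 11628 = 801.2 C; n(e⁻) = 801.2 / 96500 = 0.008303 mol
Cathode: Sn²⁺ + 2e⁻ → Sn → n(Sn) = 0.008303/2 = 0.004152 mol → 0.493 g
Anode: 2Cl⁻ → Cl₂ + 2e⁻ → n(Cl₂) = 0.008303/2 = 0.004152 mol → 0.0996 L

0.493 g Sn; 0.0996 L Cl₂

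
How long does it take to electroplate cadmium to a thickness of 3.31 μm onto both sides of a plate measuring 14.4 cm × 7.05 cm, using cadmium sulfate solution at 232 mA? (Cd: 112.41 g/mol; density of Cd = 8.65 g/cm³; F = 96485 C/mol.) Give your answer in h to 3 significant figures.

1.19 h

Plated area = 2 × 14.4 × 7.05 = 203.0 cm²
Volume = 203.0 × 3.31×10⁻⁴ cm = 0.06719 cm³
m(Cd) = 0.06719 × 8.65 = 0.5812 g
n(Cd) = 0.5812 / 112.41 = 0.005170 mol; n(e⁻) = 2 × 0.005170 = 0.01034 mol
Q = 0.01034 × 96485 = 997.7 C
t = 997.7 / 0.232 = 4300 s = 1.19 h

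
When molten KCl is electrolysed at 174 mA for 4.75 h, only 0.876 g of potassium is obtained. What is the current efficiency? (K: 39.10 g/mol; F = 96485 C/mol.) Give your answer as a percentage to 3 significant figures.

Q = 0.174 × 17100 = 2975 C
n(e⁻) = 2975 / 96485 = 0.03083 mol
K⁺ + e⁻ → K, so theoretical n(K) = 0.03083 mol → 1.205 g
Efficiency = 0.876 / 1.205 = 0.7270 = 72.7%

72.7%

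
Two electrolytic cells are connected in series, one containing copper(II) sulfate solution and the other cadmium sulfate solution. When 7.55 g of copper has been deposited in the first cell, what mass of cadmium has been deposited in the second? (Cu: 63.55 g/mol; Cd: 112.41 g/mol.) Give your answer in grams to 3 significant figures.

n(Cu) = 7.55 / 63.55 = 0.1188 mol
Cu²⁺ + 2e⁻ → Cu, so n(e⁻) = 2 × 0.1188 = 0.2376 mol
Same current for the same time ⇒ same n(e⁻) = 0.2376 mol in both cells.
Cd²⁺ + 2e⁻ → Cd, so n(Cd) = 0.2376 / 2 = 0.1188 mol
m(Cd) = 0.1188 × 112.41 = 13.4 g

13.4 g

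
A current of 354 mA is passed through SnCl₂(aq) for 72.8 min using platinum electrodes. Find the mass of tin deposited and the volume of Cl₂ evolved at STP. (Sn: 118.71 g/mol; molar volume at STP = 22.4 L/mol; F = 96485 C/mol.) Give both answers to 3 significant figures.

0.951 g Sn; 0.179 L Cl₂

Q = 0.354 × 4368 = 1546 C; n(e⁻) = 1546 / 96485 = 0.01602 mol
Cathode: Sn²⁺ + 2e⁻ → Sn → n(Sn) = 0.01602/2 = 0.008010 mol → 0.951 g
Anode: 2Cl⁻ → Cl₂ + 2e⁻ → n(Cl₂) = 0.01602/2 = 0.008010 mol → 0.179 L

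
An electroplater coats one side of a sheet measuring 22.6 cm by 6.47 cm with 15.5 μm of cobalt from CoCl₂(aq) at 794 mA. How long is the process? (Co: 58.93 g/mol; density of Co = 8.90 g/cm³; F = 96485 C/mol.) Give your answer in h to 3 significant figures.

Plated area = 22.6 × 6.47 = 146.2 cm²
Volume = 146.2 × 15.5×10⁻⁴ cm = 0.2266 cm³
m(Co) = 0.2266 × 8.90 = 2.017 g
n(Co) = 2.017 / 58.93 = 0.03423 mol; n(e⁻) = 2 × 0.03423 = 0.06846 mol
Q = 0.06846 × 96485 = 6605 C
t = 6605 / 0.794 = 8319 s = 2.31 h

2.31 h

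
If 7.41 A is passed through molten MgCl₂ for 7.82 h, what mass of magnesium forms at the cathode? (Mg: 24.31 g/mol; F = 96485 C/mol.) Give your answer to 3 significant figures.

26.3 g

Q = 7.41 A × 28152 s = 2.086×10^5 C
Moles of electrons = 2.086×10^5 / 96485 = 2.162 mol
Mg²⁺ + 2e⁻ → Mg, so n(Mg) = 2.162 / 2 = 1.081 mol
m = 1.081 × 24.31 = 26.3 g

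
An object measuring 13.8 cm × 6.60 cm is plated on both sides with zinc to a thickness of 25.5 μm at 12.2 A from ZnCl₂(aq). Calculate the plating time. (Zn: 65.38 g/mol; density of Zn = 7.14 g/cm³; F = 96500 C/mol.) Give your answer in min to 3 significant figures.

13.4 min

Plated area = 2 × 13.8 × 6.60 = 182.2 cm²
Volume = 182.2 × 25.5×10⁻⁴ cm = 0.4646 cm³
m(Zn) = 0.4646 × 7.14 = 3.317 g
n(Zn) = 3.317 / 65.38 = 0.05073 mol; n(e⁻) = 2 × 0.05073 = 0.1015 mol
Q = 0.1015 × 96500 = 9795 C
t = 9795 / 12.2 = 802.9 s = 13.4 min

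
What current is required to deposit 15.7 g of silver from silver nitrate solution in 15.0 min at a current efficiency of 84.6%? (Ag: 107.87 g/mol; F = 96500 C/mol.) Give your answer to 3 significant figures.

n(Ag) = 15.7 / 107.87 = 0.1455 mol
Ag⁺ + e⁻ → Ag, so n(e⁻) = 0.1455 mol
Q = 0.1455 × 96500 / 0.846 = 16600 C
I = Q / t = 16600 / 900 s = 18.4 A

18.4 A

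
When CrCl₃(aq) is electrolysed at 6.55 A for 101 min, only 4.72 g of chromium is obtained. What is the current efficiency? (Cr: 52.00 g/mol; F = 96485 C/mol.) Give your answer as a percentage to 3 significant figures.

66.2%

Q = 6.55 × 6060 = 39690 C
n(e⁻) = 39690 / 96485 = 0.4114 mol
Cr³⁺ + 3e⁻ → Cr, so theoretical n(Cr) = 0.1371 mol → 7.129 g
Efficiency = 4.72 / 7.129 = 0.6621 = 66.2%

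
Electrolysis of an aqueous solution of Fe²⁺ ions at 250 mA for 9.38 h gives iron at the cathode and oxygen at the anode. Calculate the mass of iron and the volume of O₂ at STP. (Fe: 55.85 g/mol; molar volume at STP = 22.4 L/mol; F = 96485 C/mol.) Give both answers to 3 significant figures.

Q = 0.250 × 33768 = 8442 C; n(e⁻) = 8442 / 96485 = 0.08750 mol
Cathode: Fe²⁺ + 2e⁻ → Fe → n(Fe) = 0.08750/2 = 0.04375 mol → 2.44 g
Anode: 2H₂O → O₂ + 4H⁺ + 4e⁻ → n(O₂) = 0.08750/4 = 0.02188 mol → 0.490 L

2.44 g Fe; 0.490 L O₂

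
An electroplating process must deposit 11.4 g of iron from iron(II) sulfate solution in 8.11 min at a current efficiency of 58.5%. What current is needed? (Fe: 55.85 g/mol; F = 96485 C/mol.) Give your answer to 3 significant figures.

138 A

n(Fe) = 11.4 / 55.85 = 0.2041 mol
Fe²⁺ + 2e⁻ → Fe, so n(e⁻) = 2 × 0.2041 = 0.4082 mol
Q = 0.4082 × 96485 / 0.585 = 67330 C
I = Q / t = 67330 / 486.6 s = 138 A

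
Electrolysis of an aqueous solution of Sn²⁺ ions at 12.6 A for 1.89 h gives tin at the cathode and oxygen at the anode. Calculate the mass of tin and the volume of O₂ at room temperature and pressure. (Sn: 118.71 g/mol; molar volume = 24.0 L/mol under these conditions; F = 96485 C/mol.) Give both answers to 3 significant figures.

52.7 g Sn; 5.33 L O₂

Q = 12.6 × 6804 = 85730 C; n(e⁻) = 85730 / 96485 = 0.8885 mol
Cathode: Sn²⁺ + 2e⁻ → Sn → n(Sn) = 0.8885/2 = 0.4443 mol → 52.7 g
Anode: 2H₂O → O₂ + 4H⁺ + 4e⁻ → n(O₂) = 0.8885/4 = 0.2221 mol → 5.33 L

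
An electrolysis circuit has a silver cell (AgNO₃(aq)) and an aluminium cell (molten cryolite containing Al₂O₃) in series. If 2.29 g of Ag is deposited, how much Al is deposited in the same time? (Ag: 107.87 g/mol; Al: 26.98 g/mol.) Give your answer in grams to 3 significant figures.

n(Ag) = 2.29 / 107.87 = 0.02123 mol
Ag⁺ + e⁻ → Ag, so n(e⁻) = 0.02123 mol
In series, the same 0.02123 mol of electrons flows through the second cell.
Al³⁺ + 3e⁻ → Al, so n(Al) = 0.02123 / 3 = 0.007077 mol
m(Al) = 0.007077 × 26.98 = 0.191 g

0.191 g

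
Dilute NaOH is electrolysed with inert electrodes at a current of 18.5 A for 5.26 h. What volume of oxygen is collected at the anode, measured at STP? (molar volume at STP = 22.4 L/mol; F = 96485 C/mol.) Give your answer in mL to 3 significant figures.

20300 mL

Q = It = 18.5 × 18936 = 3.503×10^5 C
n(e⁻) = Q/F = 3.503×10^5/96485 = 3.631 mol
2H₂O → O₂ + 4H⁺ + 4e⁻, so n(O₂) = 3.631 / 4 = 0.9078 mol
V = 0.9078 × 22.4 = 20.33 L
= 20300 mL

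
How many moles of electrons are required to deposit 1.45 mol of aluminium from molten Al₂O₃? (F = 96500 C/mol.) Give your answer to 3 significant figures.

Al³⁺ + 3e⁻ → Al, so n(e⁻) = 3 × 1.45 = 4.350 mol

4.35 mol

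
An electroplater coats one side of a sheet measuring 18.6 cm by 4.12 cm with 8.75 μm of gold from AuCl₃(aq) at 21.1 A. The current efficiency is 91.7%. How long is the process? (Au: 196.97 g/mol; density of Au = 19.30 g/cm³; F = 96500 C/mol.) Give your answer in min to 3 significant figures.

1.64 min

Plated area = 18.6 × 4.12 = 76.63 cm²
Volume = 76.63 × 8.75×10⁻⁴ cm = 0.06705 cm³
m(Au) = 0.06705 × 19.30 = 1.294 g
n(Au) = 1.294 / 196.97 = 0.006570 mol; n(e⁻) = 3 × 0.006570 = 0.01971 mol
Q = 0.01971 × 96500 / 0.917 = 2074 C
t = 2074 / 21.1 = 98.29 s = 1.64 min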